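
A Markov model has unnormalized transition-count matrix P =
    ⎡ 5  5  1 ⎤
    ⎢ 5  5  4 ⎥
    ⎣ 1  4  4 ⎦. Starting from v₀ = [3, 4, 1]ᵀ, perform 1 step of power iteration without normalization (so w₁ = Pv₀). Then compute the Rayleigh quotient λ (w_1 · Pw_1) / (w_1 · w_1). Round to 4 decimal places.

λ ≈ 11.6775

w1 = Pv₀ = (5·3 + 5·4 + 1·1; 5·3 + 5·4 + 4·1; 1·3 + 4·4 + 4·1) = (36, 39, 23)
Pw1 = (398, 467, 284)
w1·Pw1 = 36·398 + 39·467 + 23·284 = 39073; w1·w1 = 36·36 + 39·39 + 23·23 = 3346
λ ≈ 39073/3346 = 11.6775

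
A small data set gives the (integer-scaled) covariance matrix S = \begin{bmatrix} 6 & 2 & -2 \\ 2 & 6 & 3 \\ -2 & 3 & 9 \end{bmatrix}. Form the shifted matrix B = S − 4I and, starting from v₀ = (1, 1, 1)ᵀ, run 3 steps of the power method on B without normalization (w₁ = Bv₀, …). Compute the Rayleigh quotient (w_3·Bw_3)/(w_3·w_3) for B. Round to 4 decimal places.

B = S − 4I has rows (2, 2, -2); (2, 2, 3); (-2, 3, 5)
w1 = Bv₀ = (2, 7, 6)
w2 = Bw1 = (6, 36, 47)
w3 = Bw2 = (-10, 225, 331)
Bw3 = (-232, 1423, 2350)
w3·Bw3 = 1100345; w3·w3 = 160286; μ ≈ 1100345/160286 = 6.8649

μ ≈ 6.8649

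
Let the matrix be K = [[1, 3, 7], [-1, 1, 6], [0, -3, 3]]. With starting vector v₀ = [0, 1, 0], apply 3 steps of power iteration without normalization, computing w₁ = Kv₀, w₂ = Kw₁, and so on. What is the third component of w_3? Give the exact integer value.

w1 = Kv₀ = (1·0 + 3·1 + 7·0; (-1)·0 + 1·1 + 6·0; 0·0 + (-3)·1 + 3·0) = (3, 1, -3)
w2 = Kw1 = (1·3 + 3·1 + 7·(-3); (-1)·3 + 1·1 + 6·(-3); 0·3 + (-3)·1 + 3·(-3)) = (-15, -20, -12)
w3 = Kw2 = (-159, -77, 24)
The requested component of w3 is 24.

24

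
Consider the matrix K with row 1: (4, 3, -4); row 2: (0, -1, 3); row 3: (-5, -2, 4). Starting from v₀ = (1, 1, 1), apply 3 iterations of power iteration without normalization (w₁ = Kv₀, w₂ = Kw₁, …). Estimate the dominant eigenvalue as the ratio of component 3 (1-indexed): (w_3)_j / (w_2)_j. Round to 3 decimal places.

w1 = Kv₀ = (4·1 + 3·1 + (-4)·1; 0·1 + (-1)·1 + 3·1; (-5)·1 + (-2)·1 + 4·1) = (3, 2, -3)
w2 = Kw1 = (4·3 + 3·2 + (-4)·(-3); 0·3 + (-1)·2 + 3·(-3); (-5)·3 + (-2)·2 + 4·(-3)) = (30, -11, -31)
w3 = Kw2 = (211, -82, -252)
Ratio at component: -252 / -31 = 8.129

8.129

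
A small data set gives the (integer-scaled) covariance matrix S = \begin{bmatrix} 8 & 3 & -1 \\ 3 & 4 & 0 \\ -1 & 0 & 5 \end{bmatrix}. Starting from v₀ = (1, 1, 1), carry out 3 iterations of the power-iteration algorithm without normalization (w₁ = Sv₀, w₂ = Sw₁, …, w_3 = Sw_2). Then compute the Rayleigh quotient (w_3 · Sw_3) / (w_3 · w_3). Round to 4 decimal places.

9.6711

w1 = Sv₀ = (8·1 + 3·1 + (-1)·1; 3·1 + 4·1 + 0·1; (-1)·1 + 0·1 + 5·1) = (10, 7, 4)
w2 = Sw1 = (8·10 + 3·7 + (-1)·4; 3·10 + 4·7 + 0·4; (-1)·10 + 0·7 + 5·4) = (97, 58, 10)
w3 = Sw2 = (940, 523, -47)
Sw3 = (9136, 4912, -1175)
w3·Sw3 = 940·9136 + 523·4912 + (-47)·(-1175) = 11212041; w3·w3 = 940·940 + 523·523 + (-47)·(-47) = 1159338
λ ≈ 11212041/1159338 = 9.6711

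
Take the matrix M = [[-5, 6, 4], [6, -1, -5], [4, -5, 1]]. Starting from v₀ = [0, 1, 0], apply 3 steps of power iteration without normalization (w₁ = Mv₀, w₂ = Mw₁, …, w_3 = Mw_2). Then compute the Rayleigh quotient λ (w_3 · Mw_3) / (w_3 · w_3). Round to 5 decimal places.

w1 = Mv₀ = ((-5)·0 + 6·1 + 4·0; 6·0 + (-1)·1 + (-5)·0; 4·0 + (-5)·1 + 1·0) = (6, -1, -5)
w2 = Mw1 = ((-5)·6 + 6·(-1) + 4·(-5); 6·6 + (-1)·(-1) + (-5)·(-5); 4·6 + (-5)·(-1) + 1·(-5)) = (-56, 62, 24)
w3 = Mw2 = (748, -518, -510)
Mw3 = (-8888, 7556, 5072)
w3·Mw3 = 748·(-8888) + (-518)·7556 + (-510)·5072 = -13148952; w3·w3 = 748·748 + (-518)·(-518) + (-510)·(-510) = 1087928
λ ≈ -13148952/1087928 = -12.08623

-12.08623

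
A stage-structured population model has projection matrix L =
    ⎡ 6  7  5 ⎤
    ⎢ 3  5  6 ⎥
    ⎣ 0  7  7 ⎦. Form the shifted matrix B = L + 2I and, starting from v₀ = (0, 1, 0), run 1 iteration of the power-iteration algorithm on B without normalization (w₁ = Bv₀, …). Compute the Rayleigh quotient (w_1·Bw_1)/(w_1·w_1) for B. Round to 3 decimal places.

17.333

B = L + 2I has rows (8, 7, 5); (3, 7, 6); (0, 7, 9)
w1 = Bv₀ = (7, 7, 7)
Bw1 = (140, 112, 112)
w1·Bw1 = 2548; w1·w1 = 147; μ ≈ 2548/147 = 17.333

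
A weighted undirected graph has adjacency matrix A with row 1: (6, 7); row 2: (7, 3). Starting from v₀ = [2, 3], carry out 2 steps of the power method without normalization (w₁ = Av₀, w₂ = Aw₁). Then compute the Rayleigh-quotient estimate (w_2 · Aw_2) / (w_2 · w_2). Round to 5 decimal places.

11.65513

w1 = Av₀ = (6·2 + 7·3; 7·2 + 3·3) = (33, 23)
w2 = Aw1 = (6·33 + 7·23; 7·33 + 3·23) = (359, 300)
Aw2 = (4254, 3413)
w2·Aw2 = 359·4254 + 300·3413 = 2551086; w2·w2 = 359·359 + 300·300 = 218881
λ ≈ 2551086/218881 = 11.65513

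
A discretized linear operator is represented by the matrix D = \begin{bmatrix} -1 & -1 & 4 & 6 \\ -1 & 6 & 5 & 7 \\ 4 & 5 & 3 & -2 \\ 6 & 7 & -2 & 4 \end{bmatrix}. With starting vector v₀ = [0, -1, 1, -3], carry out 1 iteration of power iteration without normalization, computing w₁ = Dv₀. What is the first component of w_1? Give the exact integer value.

w1 = Dv₀ = (-13, -22, 4, -21)
The requested component of w1 is -13.

-13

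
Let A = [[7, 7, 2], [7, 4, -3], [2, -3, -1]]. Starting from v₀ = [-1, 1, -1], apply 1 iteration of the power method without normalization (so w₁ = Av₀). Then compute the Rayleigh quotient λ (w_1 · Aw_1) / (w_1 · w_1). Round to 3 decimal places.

2.200

w1 = Av₀ = (7·(-1) + 7·1 + 2·(-1); 7·(-1) + 4·1 + (-3)·(-1); 2·(-1) + (-3)·1 + (-1)·(-1)) = (-2, 0, -4)
Aw1 = (-22, -2, 0)
w1·Aw1 = (-2)·(-22) + 0·(-2) + (-4)·0 = 44; w1·w1 = (-2)·(-2) + 0·0 + (-4)·(-4) = 20
λ ≈ 44/20 = 2.200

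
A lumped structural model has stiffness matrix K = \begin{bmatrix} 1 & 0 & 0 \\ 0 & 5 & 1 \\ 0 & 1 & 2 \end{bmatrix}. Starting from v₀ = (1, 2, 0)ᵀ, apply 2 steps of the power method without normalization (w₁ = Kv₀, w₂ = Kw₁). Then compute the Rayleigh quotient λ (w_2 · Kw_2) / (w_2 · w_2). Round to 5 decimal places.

w1 = Kv₀ = (1·1 + 0·2 + 0·0; 0·1 + 5·2 + 1·0; 0·1 + 1·2 + 2·0) = (1, 10, 2)
w2 = Kw1 = (1·1 + 0·10 + 0·2; 0·1 + 5·10 + 1·2; 0·1 + 1·10 + 2·2) = (1, 52, 14)
Kw2 = (1, 274, 80)
w2·Kw2 = 1·1 + 52·274 + 14·80 = 15369; w2·w2 = 1·1 + 52·52 + 14·14 = 2901
λ ≈ 15369/2901 = 5.29783

λ ≈ 5.29783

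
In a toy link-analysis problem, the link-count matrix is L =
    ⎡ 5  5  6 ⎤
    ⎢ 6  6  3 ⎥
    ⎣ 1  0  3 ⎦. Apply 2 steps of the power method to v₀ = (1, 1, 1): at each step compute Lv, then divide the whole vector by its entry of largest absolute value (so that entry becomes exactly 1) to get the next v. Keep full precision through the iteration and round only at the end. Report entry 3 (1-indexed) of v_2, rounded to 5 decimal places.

Lv0 = (16.000000, 15.000000, 4.000000); divide by 16.000000 → v1 = (1.000000, 0.937500, 0.250000)
Lv1 = (11.187500, 12.375000, 1.750000); divide by 12.375000 → v2 = (0.904040, 1.000000, 0.141414)
Requested entry of v2: 28/198 = 0.14141

0.14141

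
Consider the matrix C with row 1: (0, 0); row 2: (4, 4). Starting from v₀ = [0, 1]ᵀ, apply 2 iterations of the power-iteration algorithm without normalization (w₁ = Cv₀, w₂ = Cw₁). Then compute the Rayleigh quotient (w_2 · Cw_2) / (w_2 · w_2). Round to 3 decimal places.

4.000

w1 = Cv₀ = (0·0 + 0·1; 4·0 + 4·1) = (0, 4)
w2 = Cw1 = (0·0 + 0·4; 4·0 + 4·4) = (0, 16)
Cw2 = (0, 64)
w2·Cw2 = 0·0 + 16·64 = 1024; w2·w2 = 0·0 + 16·16 = 256
λ ≈ 1024/256 = 4.000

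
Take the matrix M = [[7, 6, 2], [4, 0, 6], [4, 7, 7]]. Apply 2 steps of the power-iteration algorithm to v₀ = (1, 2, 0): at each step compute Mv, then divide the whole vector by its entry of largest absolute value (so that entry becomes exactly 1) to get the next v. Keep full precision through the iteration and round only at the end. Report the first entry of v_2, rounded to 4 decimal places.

Mv0 = (19.00000, 4.00000, 18.00000); divide by 19.00000 → v1 = (1.00000, 0.21053, 0.94737)
Mv1 = (10.15789, 9.68421, 12.10526); divide by 12.10526 → v2 = (0.83913, 0.80000, 1.00000)
Requested entry of v2: 193/230 = 0.8391

0.8391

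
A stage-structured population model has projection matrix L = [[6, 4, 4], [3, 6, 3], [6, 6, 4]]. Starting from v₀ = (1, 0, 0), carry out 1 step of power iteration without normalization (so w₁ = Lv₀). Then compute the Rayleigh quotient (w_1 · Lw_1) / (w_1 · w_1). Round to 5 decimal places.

13.11111

w1 = Lv₀ = (6·1 + 4·0 + 4·0; 3·1 + 6·0 + 3·0; 6·1 + 6·0 + 4·0) = (6, 3, 6)
Lw1 = (72, 54, 78)
w1·Lw1 = 6·72 + 3·54 + 6·78 = 1062; w1·w1 = 6·6 + 3·3 + 6·6 = 81
λ ≈ 1062/81 = 13.11111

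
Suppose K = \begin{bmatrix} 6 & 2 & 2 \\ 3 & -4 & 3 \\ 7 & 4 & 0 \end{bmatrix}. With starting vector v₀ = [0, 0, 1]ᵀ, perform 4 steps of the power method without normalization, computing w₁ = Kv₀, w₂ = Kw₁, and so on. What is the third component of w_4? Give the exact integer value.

1660

w1 = Kv₀ = (6·0 + 2·0 + 2·1; 3·0 + (-4)·0 + 3·1; 7·0 + 4·0 + 0·1) = (2, 3, 0)
w2 = Kw1 = (6·2 + 2·3 + 2·0; 3·2 + (-4)·3 + 3·0; 7·2 + 4·3 + 0·0) = (18, -6, 26)
w3 = Kw2 = (148, 156, 102)
w4 = Kw3 = (1404, 126, 1660)
The requested component of w4 is 1660.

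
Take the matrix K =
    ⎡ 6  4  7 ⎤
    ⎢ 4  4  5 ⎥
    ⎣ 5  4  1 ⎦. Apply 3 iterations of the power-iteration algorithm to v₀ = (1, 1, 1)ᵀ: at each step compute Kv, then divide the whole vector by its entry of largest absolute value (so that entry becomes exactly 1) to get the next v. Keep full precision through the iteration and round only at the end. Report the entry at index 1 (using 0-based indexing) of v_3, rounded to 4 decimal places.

0.7570

Kv0 = (17.00000, 13.00000, 10.00000); divide by 17.00000 → v1 = (1.00000, 0.76471, 0.58824)
Kv1 = (13.17647, 10.00000, 8.64706); divide by 13.17647 → v2 = (1.00000, 0.75893, 0.65625)
Kv2 = (13.62946, 10.31696, 8.69196); divide by 13.62946 → v3 = (1.00000, 0.75696, 0.63773)
Requested entry of v3: 2311/3053 = 0.7570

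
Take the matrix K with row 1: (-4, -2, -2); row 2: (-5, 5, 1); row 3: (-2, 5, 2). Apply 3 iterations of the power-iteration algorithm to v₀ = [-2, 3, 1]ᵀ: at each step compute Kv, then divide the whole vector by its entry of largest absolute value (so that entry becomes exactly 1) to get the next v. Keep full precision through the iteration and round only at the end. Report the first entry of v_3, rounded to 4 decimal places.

Kv0 = (0.00000, 26.00000, 21.00000); divide by 26.00000 → v1 = (0.00000, 1.00000, 0.80769)
Kv1 = (-3.61538, 5.80769, 6.61538); divide by 6.61538 → v2 = (-0.54651, 0.87791, 1.00000)
Kv2 = (-1.56977, 8.12209, 7.48256); divide by 8.12209 → v3 = (-0.19327, 1.00000, 0.92126)
Requested entry of v3: -270/1397 = -0.1933

-0.1933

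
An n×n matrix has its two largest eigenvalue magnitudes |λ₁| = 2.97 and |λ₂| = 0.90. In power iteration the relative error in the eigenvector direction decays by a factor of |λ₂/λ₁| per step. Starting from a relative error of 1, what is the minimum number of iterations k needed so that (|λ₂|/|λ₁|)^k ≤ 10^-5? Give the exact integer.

10

|λ₂/λ₁| = 0.90/2.97 = 0.30303
Need k ≥ ln(10^-5) / ln(0.30303) = -11.5129 / -1.1939 ≈ 9.643
Smallest integer k satisfying the bound: 10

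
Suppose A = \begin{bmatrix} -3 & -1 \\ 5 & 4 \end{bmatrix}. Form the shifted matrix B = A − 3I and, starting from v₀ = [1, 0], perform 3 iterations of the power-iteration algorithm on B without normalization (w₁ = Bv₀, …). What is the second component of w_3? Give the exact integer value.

130

B = A − 3I has rows (-6, -1); (5, 1)
w1 = Bv₀ = ((-6)·1 + (-1)·0; 5·1 + 1·0) = (-6, 5)
w2 = Bw1 = ((-6)·(-6) + (-1)·5; 5·(-6) + 1·5) = (31, -25)
w3 = Bw2 = (-161, 130)
Requested component of w3: 130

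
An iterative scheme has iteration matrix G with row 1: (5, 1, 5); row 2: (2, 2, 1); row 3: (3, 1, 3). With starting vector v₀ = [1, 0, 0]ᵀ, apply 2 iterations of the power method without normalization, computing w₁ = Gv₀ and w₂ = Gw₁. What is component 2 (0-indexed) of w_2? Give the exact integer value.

w1 = Gv₀ = (5, 2, 3)
w2 = Gw1 = (42, 17, 26)
The requested component of w2 is 26.

26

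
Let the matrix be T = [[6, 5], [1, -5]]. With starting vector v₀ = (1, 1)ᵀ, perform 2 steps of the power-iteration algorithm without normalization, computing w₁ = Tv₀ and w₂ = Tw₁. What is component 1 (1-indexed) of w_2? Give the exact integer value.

w1 = Tv₀ = (6·1 + 5·1; 1·1 + (-5)·1) = (11, -4)
w2 = Tw1 = (6·11 + 5·(-4); 1·11 + (-5)·(-4)) = (46, 31)
The requested component of w2 is 46.

46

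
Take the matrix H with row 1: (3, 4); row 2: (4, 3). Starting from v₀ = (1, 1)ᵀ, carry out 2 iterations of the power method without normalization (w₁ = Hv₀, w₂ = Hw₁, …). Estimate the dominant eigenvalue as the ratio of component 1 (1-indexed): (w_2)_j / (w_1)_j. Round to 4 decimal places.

w1 = Hv₀ = (7, 7)
w2 = Hw1 = (49, 49)
Ratio at component: 49 / 7 = 7.0000

7.0000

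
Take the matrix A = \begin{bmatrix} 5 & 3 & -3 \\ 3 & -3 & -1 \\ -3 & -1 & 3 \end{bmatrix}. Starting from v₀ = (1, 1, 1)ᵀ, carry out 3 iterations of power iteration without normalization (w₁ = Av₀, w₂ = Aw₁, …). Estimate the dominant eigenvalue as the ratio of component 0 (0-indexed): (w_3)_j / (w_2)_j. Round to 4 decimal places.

9.3200

w1 = Av₀ = (5·1 + 3·1 + (-3)·1; 3·1 + (-3)·1 + (-1)·1; (-3)·1 + (-1)·1 + 3·1) = (5, -1, -1)
w2 = Aw1 = (5·5 + 3·(-1) + (-3)·(-1); 3·5 + (-3)·(-1) + (-1)·(-1); (-3)·5 + (-1)·(-1) + 3·(-1)) = (25, 19, -17)
w3 = Aw2 = (233, 35, -145)
Ratio at component: 233 / 25 = 9.3200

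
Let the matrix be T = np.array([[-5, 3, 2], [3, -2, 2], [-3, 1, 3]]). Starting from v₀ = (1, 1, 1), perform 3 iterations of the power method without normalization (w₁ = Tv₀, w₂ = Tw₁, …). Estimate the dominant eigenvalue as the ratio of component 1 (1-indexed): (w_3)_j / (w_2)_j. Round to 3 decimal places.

-5.000

w1 = Tv₀ = (0, 3, 1)
w2 = Tw1 = (11, -4, 6)
w3 = Tw2 = (-55, 53, -19)
Ratio at component: -55 / 11 = -5.000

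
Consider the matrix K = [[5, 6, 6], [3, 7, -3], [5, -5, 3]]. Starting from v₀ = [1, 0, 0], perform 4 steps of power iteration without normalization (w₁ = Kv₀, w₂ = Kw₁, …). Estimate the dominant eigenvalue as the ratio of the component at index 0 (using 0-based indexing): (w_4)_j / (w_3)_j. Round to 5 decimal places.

w1 = Kv₀ = (5, 3, 5)
w2 = Kw1 = (73, 21, 25)
w3 = Kw2 = (641, 291, 335)
w4 = Kw3 = (6961, 2955, 2755)
Ratio at component: 6961 / 641 = 10.85959

λ ≈ 10.85959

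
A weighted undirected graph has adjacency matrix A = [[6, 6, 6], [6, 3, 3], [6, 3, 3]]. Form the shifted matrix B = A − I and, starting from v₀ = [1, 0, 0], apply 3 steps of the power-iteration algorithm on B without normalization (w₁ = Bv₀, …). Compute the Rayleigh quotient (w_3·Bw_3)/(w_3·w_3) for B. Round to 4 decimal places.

13.4802

B = A − I has rows (5, 6, 6); (6, 2, 3); (6, 3, 2)
w1 = Bv₀ = (5, 6, 6)
w2 = Bw1 = (97, 60, 60)
w3 = Bw2 = (1205, 882, 882)
Bw3 = (16609, 11640, 11640)
w3·Bw3 = 40546805; w3·w3 = 3007873; μ ≈ 40546805/3007873 = 13.4802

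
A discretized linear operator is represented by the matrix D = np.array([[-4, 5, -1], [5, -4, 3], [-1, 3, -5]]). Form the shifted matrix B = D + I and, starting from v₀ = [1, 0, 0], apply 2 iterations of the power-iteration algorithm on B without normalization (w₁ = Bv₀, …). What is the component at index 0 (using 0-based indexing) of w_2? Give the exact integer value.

35

B = D + I has rows (-3, 5, -1); (5, -3, 3); (-1, 3, -4)
w1 = Bv₀ = (-3, 5, -1)
w2 = Bw1 = (35, -33, 22)
Requested component of w2: 35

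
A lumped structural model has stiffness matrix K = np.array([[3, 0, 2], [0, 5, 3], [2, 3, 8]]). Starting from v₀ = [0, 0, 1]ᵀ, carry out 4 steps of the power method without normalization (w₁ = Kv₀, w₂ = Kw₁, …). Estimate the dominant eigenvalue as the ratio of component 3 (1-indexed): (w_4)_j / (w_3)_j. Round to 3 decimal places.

w1 = Kv₀ = (2, 3, 8)
w2 = Kw1 = (22, 39, 77)
w3 = Kw2 = (220, 426, 777)
w4 = Kw3 = (2214, 4461, 7934)
Ratio at component: 7934 / 777 = 10.211

λ ≈ 10.211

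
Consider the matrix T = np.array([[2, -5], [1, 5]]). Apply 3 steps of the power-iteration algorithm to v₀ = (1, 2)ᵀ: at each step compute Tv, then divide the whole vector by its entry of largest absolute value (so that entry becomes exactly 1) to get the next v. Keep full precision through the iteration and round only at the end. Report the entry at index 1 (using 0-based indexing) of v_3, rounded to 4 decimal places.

Tv0 = (-8.00000, 11.00000); divide by 11.00000 → v1 = (-0.72727, 1.00000)
Tv1 = (-6.45455, 4.27273); divide by -6.45455 → v2 = (1.00000, -0.66197)
Tv2 = (5.30986, -2.30986); divide by 5.30986 → v3 = (1.00000, -0.43501)
Requested entry of v3: 164/-377 = -0.4350

-0.4350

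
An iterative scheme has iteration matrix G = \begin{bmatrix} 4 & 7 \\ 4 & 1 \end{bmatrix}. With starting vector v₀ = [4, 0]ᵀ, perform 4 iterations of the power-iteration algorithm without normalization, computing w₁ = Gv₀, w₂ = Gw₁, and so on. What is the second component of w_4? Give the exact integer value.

5840

w1 = Gv₀ = (4·4 + 7·0; 4·4 + 1·0) = (16, 16)
w2 = Gw1 = (4·16 + 7·16; 4·16 + 1·16) = (176, 80)
w3 = Gw2 = (1264, 784)
w4 = Gw3 = (10544, 5840)
The requested component of w4 is 5840.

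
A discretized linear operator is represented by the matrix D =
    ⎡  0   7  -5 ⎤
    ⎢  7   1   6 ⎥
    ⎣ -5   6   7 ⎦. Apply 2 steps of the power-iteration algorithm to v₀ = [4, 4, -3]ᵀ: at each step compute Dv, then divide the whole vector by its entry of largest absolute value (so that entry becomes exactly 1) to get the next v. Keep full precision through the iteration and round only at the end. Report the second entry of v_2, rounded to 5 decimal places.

-0.85200

Dv0 = (43.000000, 14.000000, -17.000000); divide by 43.000000 → v1 = (1.000000, 0.325581, -0.395349)
Dv1 = (4.255814, 4.953488, -5.813953); divide by -5.813953 → v2 = (-0.732000, -0.852000, 1.000000)
Requested entry of v2: 213/-250 = -0.85200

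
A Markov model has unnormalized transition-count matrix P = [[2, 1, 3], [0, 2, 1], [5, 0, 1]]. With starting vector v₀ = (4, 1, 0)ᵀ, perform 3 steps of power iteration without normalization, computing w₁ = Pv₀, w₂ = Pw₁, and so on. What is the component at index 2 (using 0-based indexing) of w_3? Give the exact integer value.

w1 = Pv₀ = (2·4 + 1·1 + 3·0; 0·4 + 2·1 + 1·0; 5·4 + 0·1 + 1·0) = (9, 2, 20)
w2 = Pw1 = (2·9 + 1·2 + 3·20; 0·9 + 2·2 + 1·20; 5·9 + 0·2 + 1·20) = (80, 24, 65)
w3 = Pw2 = (379, 113, 465)
The requested component of w3 is 465.

465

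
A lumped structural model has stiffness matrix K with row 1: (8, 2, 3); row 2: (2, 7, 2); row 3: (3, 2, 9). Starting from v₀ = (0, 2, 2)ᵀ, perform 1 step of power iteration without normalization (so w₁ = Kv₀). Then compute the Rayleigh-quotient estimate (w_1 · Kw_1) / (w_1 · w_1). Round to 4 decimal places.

12.1674

w1 = Kv₀ = (8·0 + 2·2 + 3·2; 2·0 + 7·2 + 2·2; 3·0 + 2·2 + 9·2) = (10, 18, 22)
Kw1 = (182, 190, 264)
w1·Kw1 = 10·182 + 18·190 + 22·264 = 11048; w1·w1 = 10·10 + 18·18 + 22·22 = 908
λ ≈ 11048/908 = 12.1674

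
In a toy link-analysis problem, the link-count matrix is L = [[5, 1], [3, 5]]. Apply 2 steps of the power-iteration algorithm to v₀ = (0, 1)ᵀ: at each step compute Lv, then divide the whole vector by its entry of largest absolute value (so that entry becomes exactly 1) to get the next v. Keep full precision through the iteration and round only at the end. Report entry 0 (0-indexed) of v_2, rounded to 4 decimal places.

Lv0 = (1.00000, 5.00000); divide by 5.00000 → v1 = (0.20000, 1.00000)
Lv1 = (2.00000, 5.60000); divide by 5.60000 → v2 = (0.35714, 1.00000)
Requested entry of v2: 10/28 = 0.3571

0.3571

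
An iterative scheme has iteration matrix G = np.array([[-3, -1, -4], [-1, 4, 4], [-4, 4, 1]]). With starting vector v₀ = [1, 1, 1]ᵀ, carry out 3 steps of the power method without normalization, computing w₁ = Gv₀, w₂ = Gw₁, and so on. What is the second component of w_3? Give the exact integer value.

391

w1 = Gv₀ = ((-3)·1 + (-1)·1 + (-4)·1; (-1)·1 + 4·1 + 4·1; (-4)·1 + 4·1 + 1·1) = (-8, 7, 1)
w2 = Gw1 = ((-3)·(-8) + (-1)·7 + (-4)·1; (-1)·(-8) + 4·7 + 4·1; (-4)·(-8) + 4·7 + 1·1) = (13, 40, 61)
w3 = Gw2 = (-323, 391, 169)
The requested component of w3 is 391.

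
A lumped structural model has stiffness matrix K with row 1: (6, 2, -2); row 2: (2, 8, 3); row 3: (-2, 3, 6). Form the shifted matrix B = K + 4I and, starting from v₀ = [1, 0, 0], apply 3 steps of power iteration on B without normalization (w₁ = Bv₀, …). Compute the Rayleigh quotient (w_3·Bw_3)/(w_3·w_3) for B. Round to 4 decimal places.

12.0278

B = K + 4I has rows (10, 2, -2); (2, 12, 3); (-2, 3, 10)
w1 = Bv₀ = (10·1 + 2·0 + (-2)·0; 2·1 + 12·0 + 3·0; (-2)·1 + 3·0 + 10·0) = (10, 2, -2)
w2 = Bw1 = (10·10 + 2·2 + (-2)·(-2); 2·10 + 12·2 + 3·(-2); (-2)·10 + 3·2 + 10·(-2)) = (108, 38, -34)
w3 = Bw2 = (1224, 570, -442)
Bw3 = (14264, 7962, -5158)
w3·Bw3 = 24277312; w3·w3 = 2018440; μ ≈ 24277312/2018440 = 12.0278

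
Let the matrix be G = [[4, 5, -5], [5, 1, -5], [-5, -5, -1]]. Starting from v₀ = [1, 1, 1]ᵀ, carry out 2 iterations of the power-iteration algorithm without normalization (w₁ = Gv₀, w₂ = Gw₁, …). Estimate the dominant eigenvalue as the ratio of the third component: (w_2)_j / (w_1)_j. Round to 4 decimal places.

λ ≈ 1.2727

w1 = Gv₀ = (4, 1, -11)
w2 = Gw1 = (76, 76, -14)
Ratio at component: -14 / -11 = 1.2727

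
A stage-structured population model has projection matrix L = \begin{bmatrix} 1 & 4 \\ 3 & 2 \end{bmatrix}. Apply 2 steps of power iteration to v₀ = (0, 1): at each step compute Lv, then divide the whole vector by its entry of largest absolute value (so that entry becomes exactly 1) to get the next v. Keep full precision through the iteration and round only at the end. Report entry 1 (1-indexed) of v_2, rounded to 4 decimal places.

0.7500

Lv0 = (4.00000, 2.00000); divide by 4.00000 → v1 = (1.00000, 0.50000)
Lv1 = (3.00000, 4.00000); divide by 4.00000 → v2 = (0.75000, 1.00000)
Requested entry of v2: 12/16 = 0.7500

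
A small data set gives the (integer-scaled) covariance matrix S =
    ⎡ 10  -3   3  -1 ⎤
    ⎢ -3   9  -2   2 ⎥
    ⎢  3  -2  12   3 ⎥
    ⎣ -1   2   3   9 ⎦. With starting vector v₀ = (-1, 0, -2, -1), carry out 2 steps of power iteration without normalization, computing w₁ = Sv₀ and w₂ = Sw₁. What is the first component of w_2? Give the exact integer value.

-241

w1 = Sv₀ = (10·(-1) + (-3)·0 + 3·(-2) + (-1)·(-1); (-3)·(-1) + 9·0 + (-2)·(-2) + 2·(-1); 3·(-1) + (-2)·0 + 12·(-2) + 3·(-1); (-1)·(-1) + 2·0 + 3·(-2) + 9·(-1)) = (-15, 5, -30, -14)
w2 = Sw1 = (10·(-15) + (-3)·5 + 3·(-30) + (-1)·(-14); (-3)·(-15) + 9·5 + (-2)·(-30) + 2·(-14); 3·(-15) + (-2)·5 + 12·(-30) + 3·(-14); (-1)·(-15) + 2·5 + 3·(-30) + 9·(-14)) = (-241, 122, -457, -191)
The requested component of w2 is -241.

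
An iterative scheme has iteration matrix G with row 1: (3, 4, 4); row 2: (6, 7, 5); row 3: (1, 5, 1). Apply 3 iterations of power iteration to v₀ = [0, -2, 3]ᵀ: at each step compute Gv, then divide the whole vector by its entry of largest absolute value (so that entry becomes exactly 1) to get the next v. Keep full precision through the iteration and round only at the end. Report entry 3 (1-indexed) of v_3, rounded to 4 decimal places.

Gv0 = (4.00000, 1.00000, -7.00000); divide by -7.00000 → v1 = (-0.57143, -0.14286, 1.00000)
Gv1 = (1.71429, 0.57143, -0.28571); divide by 1.71429 → v2 = (1.00000, 0.33333, -0.16667)
Gv2 = (3.66667, 7.50000, 2.50000); divide by 7.50000 → v3 = (0.48889, 1.00000, 0.33333)
Requested entry of v3: -30/-90 = 0.3333

0.3333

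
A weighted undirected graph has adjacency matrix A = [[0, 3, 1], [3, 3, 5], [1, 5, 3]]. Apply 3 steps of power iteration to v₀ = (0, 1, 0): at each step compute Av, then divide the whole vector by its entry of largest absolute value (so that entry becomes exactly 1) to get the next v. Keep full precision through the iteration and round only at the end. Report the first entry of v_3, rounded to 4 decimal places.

Av0 = (3.00000, 3.00000, 5.00000); divide by 5.00000 → v1 = (0.60000, 0.60000, 1.00000)
Av1 = (2.80000, 8.60000, 6.60000); divide by 8.60000 → v2 = (0.32558, 1.00000, 0.76744)
Av2 = (3.76744, 7.81395, 7.62791); divide by 7.81395 → v3 = (0.48214, 1.00000, 0.97619)
Requested entry of v3: 162/336 = 0.4821

0.4821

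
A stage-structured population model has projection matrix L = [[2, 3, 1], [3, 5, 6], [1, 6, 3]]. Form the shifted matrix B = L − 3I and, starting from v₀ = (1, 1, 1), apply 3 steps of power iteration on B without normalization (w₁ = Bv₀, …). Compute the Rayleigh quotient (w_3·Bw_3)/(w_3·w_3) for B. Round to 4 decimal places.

B = L − 3I has rows (-1, 3, 1); (3, 2, 6); (1, 6, 0)
w1 = Bv₀ = ((-1)·1 + 3·1 + 1·1; 3·1 + 2·1 + 6·1; 1·1 + 6·1 + 0·1) = (3, 11, 7)
w2 = Bw1 = ((-1)·3 + 3·11 + 1·7; 3·3 + 2·11 + 6·7; 1·3 + 6·11 + 0·7) = (37, 73, 69)
w3 = Bw2 = (251, 671, 475)
Bw3 = (2237, 4945, 4277)
w3·Bw3 = 5911157; w3·w3 = 738867; μ ≈ 5911157/738867 = 8.0003

μ ≈ 8.0003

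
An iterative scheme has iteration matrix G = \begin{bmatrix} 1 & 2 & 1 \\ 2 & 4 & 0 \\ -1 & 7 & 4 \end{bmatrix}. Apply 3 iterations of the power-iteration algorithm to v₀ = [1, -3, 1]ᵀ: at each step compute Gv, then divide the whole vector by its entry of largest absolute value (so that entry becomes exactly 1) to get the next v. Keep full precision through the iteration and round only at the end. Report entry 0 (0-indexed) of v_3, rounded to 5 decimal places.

0.32624

Gv0 = (-4.000000, -10.000000, -18.000000); divide by -18.000000 → v1 = (0.222222, 0.555556, 1.000000)
Gv1 = (2.333333, 2.666667, 7.666667); divide by 7.666667 → v2 = (0.304348, 0.347826, 1.000000)
Gv2 = (2.000000, 2.000000, 6.130435); divide by 6.130435 → v3 = (0.326241, 0.326241, 1.000000)
Requested entry of v3: -276/-846 = 0.32624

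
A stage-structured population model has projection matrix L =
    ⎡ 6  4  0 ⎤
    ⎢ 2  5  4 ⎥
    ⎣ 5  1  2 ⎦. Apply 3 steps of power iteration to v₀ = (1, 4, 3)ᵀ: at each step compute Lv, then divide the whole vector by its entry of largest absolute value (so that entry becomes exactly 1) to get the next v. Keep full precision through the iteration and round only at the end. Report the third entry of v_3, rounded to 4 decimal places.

Lv0 = (22.00000, 34.00000, 15.00000); divide by 34.00000 → v1 = (0.64706, 1.00000, 0.44118)
Lv1 = (7.88235, 8.05882, 5.11765); divide by 8.05882 → v2 = (0.97810, 1.00000, 0.63504)
Lv2 = (9.86861, 9.49635, 7.16058); divide by 9.86861 → v3 = (1.00000, 0.96228, 0.72559)
Requested entry of v3: 1962/2704 = 0.7256

0.7256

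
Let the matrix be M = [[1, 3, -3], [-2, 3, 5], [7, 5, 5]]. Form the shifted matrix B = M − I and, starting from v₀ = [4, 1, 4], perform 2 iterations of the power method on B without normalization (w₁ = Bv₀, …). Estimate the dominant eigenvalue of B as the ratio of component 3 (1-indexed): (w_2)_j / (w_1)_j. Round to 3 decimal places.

B = M − I has rows (0, 3, -3); (-2, 2, 5); (7, 5, 4)
w1 = Bv₀ = (0·4 + 3·1 + (-3)·4; (-2)·4 + 2·1 + 5·4; 7·4 + 5·1 + 4·4) = (-9, 14, 49)
w2 = Bw1 = (0·(-9) + 3·14 + (-3)·49; (-2)·(-9) + 2·14 + 5·49; 7·(-9) + 5·14 + 4·49) = (-105, 291, 203)
Ratio: 203/49 = 4.143

4.143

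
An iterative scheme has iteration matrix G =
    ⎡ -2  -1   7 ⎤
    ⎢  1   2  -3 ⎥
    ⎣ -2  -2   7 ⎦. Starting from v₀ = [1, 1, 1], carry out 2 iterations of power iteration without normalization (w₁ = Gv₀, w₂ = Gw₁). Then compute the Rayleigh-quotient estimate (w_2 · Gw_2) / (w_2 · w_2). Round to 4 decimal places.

λ ≈ 5.6887

w1 = Gv₀ = ((-2)·1 + (-1)·1 + 7·1; 1·1 + 2·1 + (-3)·1; (-2)·1 + (-2)·1 + 7·1) = (4, 0, 3)
w2 = Gw1 = ((-2)·4 + (-1)·0 + 7·3; 1·4 + 2·0 + (-3)·3; (-2)·4 + (-2)·0 + 7·3) = (13, -5, 13)
Gw2 = (70, -36, 75)
w2·Gw2 = 13·70 + (-5)·(-36) + 13·75 = 2065; w2·w2 = 13·13 + (-5)·(-5) + 13·13 = 363
λ ≈ 2065/363 = 5.6887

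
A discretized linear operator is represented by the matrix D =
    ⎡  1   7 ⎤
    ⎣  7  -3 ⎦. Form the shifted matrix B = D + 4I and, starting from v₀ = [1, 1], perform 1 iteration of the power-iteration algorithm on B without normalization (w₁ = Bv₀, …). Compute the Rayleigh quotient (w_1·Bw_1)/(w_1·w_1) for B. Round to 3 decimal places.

μ ≈ 10.231

B = D + 4I has rows (5, 7); (7, 1)
w1 = Bv₀ = (12, 8)
Bw1 = (116, 92)
w1·Bw1 = 2128; w1·w1 = 208; μ ≈ 2128/208 = 10.231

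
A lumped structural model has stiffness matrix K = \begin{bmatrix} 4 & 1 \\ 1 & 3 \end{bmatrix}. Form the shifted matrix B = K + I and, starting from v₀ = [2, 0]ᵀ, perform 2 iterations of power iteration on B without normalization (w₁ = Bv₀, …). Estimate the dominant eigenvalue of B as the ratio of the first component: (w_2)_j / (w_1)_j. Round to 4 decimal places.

μ ≈ 5.2000

B = K + I has rows (5, 1); (1, 4)
w1 = Bv₀ = (10, 2)
w2 = Bw1 = (52, 18)
Ratio: 52/10 = 5.2000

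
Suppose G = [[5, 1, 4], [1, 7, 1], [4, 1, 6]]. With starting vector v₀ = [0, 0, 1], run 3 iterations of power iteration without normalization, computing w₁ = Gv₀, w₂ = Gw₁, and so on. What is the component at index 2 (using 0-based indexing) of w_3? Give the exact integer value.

w1 = Gv₀ = (4, 1, 6)
w2 = Gw1 = (45, 17, 53)
w3 = Gw2 = (454, 217, 515)
The requested component of w3 is 515.

515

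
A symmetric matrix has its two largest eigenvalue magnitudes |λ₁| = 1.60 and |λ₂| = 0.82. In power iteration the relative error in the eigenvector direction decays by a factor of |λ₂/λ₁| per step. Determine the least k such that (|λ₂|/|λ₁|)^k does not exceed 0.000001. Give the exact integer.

|λ₂/λ₁| = 0.82/1.60 = 0.51250
Need k ≥ ln(0.000001) / ln(0.51250) = -13.8155 / -0.6685 ≈ 20.668
Smallest integer k satisfying the bound: 21

21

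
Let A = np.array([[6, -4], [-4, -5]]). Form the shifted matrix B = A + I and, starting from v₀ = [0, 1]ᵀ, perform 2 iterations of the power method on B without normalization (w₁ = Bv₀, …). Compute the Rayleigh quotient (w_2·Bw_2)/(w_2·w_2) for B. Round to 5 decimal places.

B = A + I has rows (7, -4); (-4, -4)
w1 = Bv₀ = (7·0 + (-4)·1; (-4)·0 + (-4)·1) = (-4, -4)
w2 = Bw1 = (7·(-4) + (-4)·(-4); (-4)·(-4) + (-4)·(-4)) = (-12, 32)
Bw2 = (-212, -80)
w2·Bw2 = -16; w2·w2 = 1168; μ ≈ -16/1168 = -0.01370

μ ≈ -0.01370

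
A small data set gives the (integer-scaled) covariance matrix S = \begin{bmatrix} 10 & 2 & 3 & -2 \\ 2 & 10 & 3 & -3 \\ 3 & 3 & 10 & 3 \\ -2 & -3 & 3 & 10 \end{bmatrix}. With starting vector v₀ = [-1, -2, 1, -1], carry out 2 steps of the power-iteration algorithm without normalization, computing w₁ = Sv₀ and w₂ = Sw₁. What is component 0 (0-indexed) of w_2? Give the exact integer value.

w1 = Sv₀ = (10·(-1) + 2·(-2) + 3·1 + (-2)·(-1); 2·(-1) + 10·(-2) + 3·1 + (-3)·(-1); 3·(-1) + 3·(-2) + 10·1 + 3·(-1); (-2)·(-1) + (-3)·(-2) + 3·1 + 10·(-1)) = (-9, -16, -2, 1)
w2 = Sw1 = (10·(-9) + 2·(-16) + 3·(-2) + (-2)·1; 2·(-9) + 10·(-16) + 3·(-2) + (-3)·1; 3·(-9) + 3·(-16) + 10·(-2) + 3·1; (-2)·(-9) + (-3)·(-16) + 3·(-2) + 10·1) = (-130, -187, -92, 70)
The requested component of w2 is -130.

-130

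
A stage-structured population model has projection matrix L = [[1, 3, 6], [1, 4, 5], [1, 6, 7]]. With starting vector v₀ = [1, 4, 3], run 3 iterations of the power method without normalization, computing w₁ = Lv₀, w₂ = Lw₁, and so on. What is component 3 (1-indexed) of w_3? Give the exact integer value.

6552

w1 = Lv₀ = (1·1 + 3·4 + 6·3; 1·1 + 4·4 + 5·3; 1·1 + 6·4 + 7·3) = (31, 32, 46)
w2 = Lw1 = (1·31 + 3·32 + 6·46; 1·31 + 4·32 + 5·46; 1·31 + 6·32 + 7·46) = (403, 389, 545)
w3 = Lw2 = (4840, 4684, 6552)
The requested component of w3 is 6552.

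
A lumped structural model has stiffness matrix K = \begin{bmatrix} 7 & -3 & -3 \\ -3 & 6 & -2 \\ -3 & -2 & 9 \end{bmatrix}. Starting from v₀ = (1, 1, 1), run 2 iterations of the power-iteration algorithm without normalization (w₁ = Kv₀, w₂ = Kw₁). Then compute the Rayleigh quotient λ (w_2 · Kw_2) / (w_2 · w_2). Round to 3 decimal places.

10.586

w1 = Kv₀ = (1, 1, 4)
w2 = Kw1 = (-8, -5, 31)
Kw2 = (-134, -68, 313)
w2·Kw2 = (-8)·(-134) + (-5)·(-68) + 31·313 = 11115; w2·w2 = (-8)·(-8) + (-5)·(-5) + 31·31 = 1050
λ ≈ 11115/1050 = 10.586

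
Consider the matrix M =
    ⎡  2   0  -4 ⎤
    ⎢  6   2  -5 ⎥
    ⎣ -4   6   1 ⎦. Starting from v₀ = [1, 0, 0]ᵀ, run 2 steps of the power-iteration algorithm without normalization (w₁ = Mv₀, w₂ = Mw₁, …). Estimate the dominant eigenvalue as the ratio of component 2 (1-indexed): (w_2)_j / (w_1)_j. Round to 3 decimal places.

7.333

w1 = Mv₀ = (2, 6, -4)
w2 = Mw1 = (20, 44, 24)
Ratio at component: 44 / 6 = 7.333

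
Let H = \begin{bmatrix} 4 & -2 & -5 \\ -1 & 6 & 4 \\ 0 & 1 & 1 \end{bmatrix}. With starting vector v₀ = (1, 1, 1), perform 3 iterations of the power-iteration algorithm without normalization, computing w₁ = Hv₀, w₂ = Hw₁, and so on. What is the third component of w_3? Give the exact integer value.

w1 = Hv₀ = (4·1 + (-2)·1 + (-5)·1; (-1)·1 + 6·1 + 4·1; 0·1 + 1·1 + 1·1) = (-3, 9, 2)
w2 = Hw1 = (4·(-3) + (-2)·9 + (-5)·2; (-1)·(-3) + 6·9 + 4·2; 0·(-3) + 1·9 + 1·2) = (-40, 65, 11)
w3 = Hw2 = (-345, 474, 76)
The requested component of w3 is 76.

76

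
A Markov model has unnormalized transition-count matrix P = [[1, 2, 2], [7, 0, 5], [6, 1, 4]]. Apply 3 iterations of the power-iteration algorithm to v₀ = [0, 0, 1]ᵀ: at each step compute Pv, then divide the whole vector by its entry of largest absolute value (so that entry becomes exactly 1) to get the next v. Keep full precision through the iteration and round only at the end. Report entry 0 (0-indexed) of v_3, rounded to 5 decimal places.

Pv0 = (2.000000, 5.000000, 4.000000); divide by 5.000000 → v1 = (0.400000, 1.000000, 0.800000)
Pv1 = (4.000000, 6.800000, 6.600000); divide by 6.800000 → v2 = (0.588235, 1.000000, 0.970588)
Pv2 = (4.529412, 8.970588, 8.411765); divide by 8.970588 → v3 = (0.504918, 1.000000, 0.937705)
Requested entry of v3: 154/305 = 0.50492

0.50492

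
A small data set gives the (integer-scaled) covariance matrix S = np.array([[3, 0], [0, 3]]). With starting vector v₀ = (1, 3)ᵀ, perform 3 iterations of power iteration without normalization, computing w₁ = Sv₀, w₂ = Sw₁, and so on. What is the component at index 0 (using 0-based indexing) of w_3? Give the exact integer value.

27

w1 = Sv₀ = (3·1 + 0·3; 0·1 + 3·3) = (3, 9)
w2 = Sw1 = (3·3 + 0·9; 0·3 + 3·9) = (9, 27)
w3 = Sw2 = (27, 81)
The requested component of w3 is 27.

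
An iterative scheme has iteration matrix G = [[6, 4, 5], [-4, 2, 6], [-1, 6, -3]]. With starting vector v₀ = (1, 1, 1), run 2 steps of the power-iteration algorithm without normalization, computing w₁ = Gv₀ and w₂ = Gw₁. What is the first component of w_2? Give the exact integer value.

116

w1 = Gv₀ = (6·1 + 4·1 + 5·1; (-4)·1 + 2·1 + 6·1; (-1)·1 + 6·1 + (-3)·1) = (15, 4, 2)
w2 = Gw1 = (6·15 + 4·4 + 5·2; (-4)·15 + 2·4 + 6·2; (-1)·15 + 6·4 + (-3)·2) = (116, -40, 3)
The requested component of w2 is 116.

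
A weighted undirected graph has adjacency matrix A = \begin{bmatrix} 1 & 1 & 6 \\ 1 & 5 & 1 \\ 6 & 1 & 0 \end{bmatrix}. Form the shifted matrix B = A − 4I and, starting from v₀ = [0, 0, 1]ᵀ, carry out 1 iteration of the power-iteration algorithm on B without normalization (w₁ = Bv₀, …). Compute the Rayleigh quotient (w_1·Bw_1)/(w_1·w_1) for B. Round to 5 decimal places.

-8.58491

B = A − 4I has rows (-3, 1, 6); (1, 1, 1); (6, 1, -4)
w1 = Bv₀ = ((-3)·0 + 1·0 + 6·1; 1·0 + 1·0 + 1·1; 6·0 + 1·0 + (-4)·1) = (6, 1, -4)
Bw1 = (-41, 3, 53)
w1·Bw1 = -455; w1·w1 = 53; μ ≈ -455/53 = -8.58491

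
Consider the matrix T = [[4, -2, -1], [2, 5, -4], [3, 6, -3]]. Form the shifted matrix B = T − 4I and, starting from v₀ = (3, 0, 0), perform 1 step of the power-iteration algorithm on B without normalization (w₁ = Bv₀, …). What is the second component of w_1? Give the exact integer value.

6

B = T − 4I has rows (0, -2, -1); (2, 1, -4); (3, 6, -7)
w1 = Bv₀ = (0, 6, 9)
Requested component of w1: 6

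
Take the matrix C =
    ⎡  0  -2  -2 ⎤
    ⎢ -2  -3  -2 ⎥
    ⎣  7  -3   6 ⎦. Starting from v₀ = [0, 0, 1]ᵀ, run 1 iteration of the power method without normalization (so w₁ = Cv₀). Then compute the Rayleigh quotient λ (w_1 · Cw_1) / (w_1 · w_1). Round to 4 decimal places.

w1 = Cv₀ = (0·0 + (-2)·0 + (-2)·1; (-2)·0 + (-3)·0 + (-2)·1; 7·0 + (-3)·0 + 6·1) = (-2, -2, 6)
Cw1 = (-8, -2, 28)
w1·Cw1 = (-2)·(-8) + (-2)·(-2) + 6·28 = 188; w1·w1 = (-2)·(-2) + (-2)·(-2) + 6·6 = 44
λ ≈ 188/44 = 4.2727

λ ≈ 4.2727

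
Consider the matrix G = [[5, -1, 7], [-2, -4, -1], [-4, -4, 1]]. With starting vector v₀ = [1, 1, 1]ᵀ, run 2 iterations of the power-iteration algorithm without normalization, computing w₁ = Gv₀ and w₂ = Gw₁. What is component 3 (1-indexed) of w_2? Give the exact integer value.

w1 = Gv₀ = (5·1 + (-1)·1 + 7·1; (-2)·1 + (-4)·1 + (-1)·1; (-4)·1 + (-4)·1 + 1·1) = (11, -7, -7)
w2 = Gw1 = (5·11 + (-1)·(-7) + 7·(-7); (-2)·11 + (-4)·(-7) + (-1)·(-7); (-4)·11 + (-4)·(-7) + 1·(-7)) = (13, 13, -23)
The requested component of w2 is -23.

-23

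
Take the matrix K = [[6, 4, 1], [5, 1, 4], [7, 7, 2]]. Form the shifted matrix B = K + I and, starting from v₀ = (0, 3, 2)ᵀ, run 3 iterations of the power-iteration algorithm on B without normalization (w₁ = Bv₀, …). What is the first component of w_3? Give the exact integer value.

2368

B = K + I has rows (7, 4, 1); (5, 2, 4); (7, 7, 3)
w1 = Bv₀ = (7·0 + 4·3 + 1·2; 5·0 + 2·3 + 4·2; 7·0 + 7·3 + 3·2) = (14, 14, 27)
w2 = Bw1 = (7·14 + 4·14 + 1·27; 5·14 + 2·14 + 4·27; 7·14 + 7·14 + 3·27) = (181, 206, 277)
w3 = Bw2 = (2368, 2425, 3540)
Requested component of w3: 2368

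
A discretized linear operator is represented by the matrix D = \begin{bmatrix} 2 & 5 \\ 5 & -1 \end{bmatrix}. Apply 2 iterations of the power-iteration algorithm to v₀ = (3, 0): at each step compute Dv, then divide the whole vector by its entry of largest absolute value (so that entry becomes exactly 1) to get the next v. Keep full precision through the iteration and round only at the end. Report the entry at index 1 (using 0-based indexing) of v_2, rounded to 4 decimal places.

0.1724

Dv0 = (6.00000, 15.00000); divide by 15.00000 → v1 = (0.40000, 1.00000)
Dv1 = (5.80000, 1.00000); divide by 5.80000 → v2 = (1.00000, 0.17241)
Requested entry of v2: 15/87 = 0.1724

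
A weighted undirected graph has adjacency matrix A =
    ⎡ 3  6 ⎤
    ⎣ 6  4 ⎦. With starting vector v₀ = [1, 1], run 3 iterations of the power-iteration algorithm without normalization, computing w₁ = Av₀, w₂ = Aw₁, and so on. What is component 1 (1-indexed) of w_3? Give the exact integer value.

w1 = Av₀ = (3·1 + 6·1; 6·1 + 4·1) = (9, 10)
w2 = Aw1 = (3·9 + 6·10; 6·9 + 4·10) = (87, 94)
w3 = Aw2 = (825, 898)
The requested component of w3 is 825.

825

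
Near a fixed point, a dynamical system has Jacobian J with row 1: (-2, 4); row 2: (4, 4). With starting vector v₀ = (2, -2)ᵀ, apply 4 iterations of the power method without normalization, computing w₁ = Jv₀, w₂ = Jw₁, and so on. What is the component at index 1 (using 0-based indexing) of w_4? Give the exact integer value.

w1 = Jv₀ = ((-2)·2 + 4·(-2); 4·2 + 4·(-2)) = (-12, 0)
w2 = Jw1 = ((-2)·(-12) + 4·0; 4·(-12) + 4·0) = (24, -48)
w3 = Jw2 = (-240, -96)
w4 = Jw3 = (96, -1344)
The requested component of w4 is -1344.

-1344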